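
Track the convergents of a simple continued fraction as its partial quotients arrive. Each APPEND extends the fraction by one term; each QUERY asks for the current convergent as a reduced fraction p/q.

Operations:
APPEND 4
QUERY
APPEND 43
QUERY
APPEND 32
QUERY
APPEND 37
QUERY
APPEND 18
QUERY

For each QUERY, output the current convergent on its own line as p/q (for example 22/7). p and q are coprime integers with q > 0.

APPEND 4: p_0 = 4·1 + 0 = 4, q_0 = 4·0 + 1 = 1 → 4/1
APPEND 43: p_1 = 43·4 + 1 = 173, q_1 = 43·1 + 0 = 43 → 173/43
APPEND 32: p_2 = 32·173 + 4 = 5540, q_2 = 32·43 + 1 = 1377 → 5540/1377
APPEND 37: p_3 = 37·5540 + 173 = 205153, q_3 = 37·1377 + 43 = 50992 → 205153/50992
APPEND 18: p_4 = 18·205153 + 5540 = 3698294, q_4 = 18·50992 + 1377 = 919233 → 3698294/919233

4/1
173/43
5540/1377
205153/50992
3698294/919233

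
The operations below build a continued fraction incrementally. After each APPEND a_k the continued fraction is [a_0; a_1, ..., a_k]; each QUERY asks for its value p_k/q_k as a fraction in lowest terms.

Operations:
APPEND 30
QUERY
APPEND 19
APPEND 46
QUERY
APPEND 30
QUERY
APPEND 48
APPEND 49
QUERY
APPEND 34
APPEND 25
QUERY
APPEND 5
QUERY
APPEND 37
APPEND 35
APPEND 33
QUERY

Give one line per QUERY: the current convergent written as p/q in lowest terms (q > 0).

APPEND 30: p_0 = 30·1 + 0 = 30, q_0 = 30·0 + 1 = 1 → 30/1
APPEND 19: p_1 = 19·30 + 1 = 571, q_1 = 19·1 + 0 = 19 → 571/19
APPEND 46: p_2 = 46·571 + 30 = 26296, q_2 = 46·19 + 1 = 875 → 26296/875
APPEND 30: p_3 = 30·26296 + 571 = 789451, q_3 = 30·875 + 19 = 26269 → 789451/26269
APPEND 48: p_4 = 48·789451 + 26296 = 37919944, q_4 = 48·26269 + 875 = 1261787 → 37919944/1261787
APPEND 49: p_5 = 49·37919944 + 789451 = 1858866707, q_5 = 49·1261787 + 26269 = 61853832 → 1858866707/61853832
APPEND 34: p_6 = 34·1858866707 + 37919944 = 63239387982, q_6 = 34·61853832 + 1261787 = 2104292075 → 63239387982/2104292075
APPEND 25: p_7 = 25·63239387982 + 1858866707 = 1582843566257, q_7 = 25·2104292075 + 61853832 = 52669155707 → 1582843566257/52669155707
APPEND 5: p_8 = 5·1582843566257 + 63239387982 = 7977457219267, q_8 = 5·52669155707 + 2104292075 = 265450070610 → 7977457219267/265450070610
APPEND 37: p_9 = 37·7977457219267 + 1582843566257 = 296748760679136, q_9 = 37·265450070610 + 52669155707 = 9874321768277 → 296748760679136/9874321768277
APPEND 35: p_10 = 35·296748760679136 + 7977457219267 = 10394184080989027, q_10 = 35·9874321768277 + 265450070610 = 345866711960305 → 10394184080989027/345866711960305
APPEND 33: p_11 = 33·10394184080989027 + 296748760679136 = 343304823433317027, q_11 = 33·345866711960305 + 9874321768277 = 11423475816458342 → 343304823433317027/11423475816458342

30/1
26296/875
789451/26269
1858866707/61853832
1582843566257/52669155707
7977457219267/265450070610
343304823433317027/11423475816458342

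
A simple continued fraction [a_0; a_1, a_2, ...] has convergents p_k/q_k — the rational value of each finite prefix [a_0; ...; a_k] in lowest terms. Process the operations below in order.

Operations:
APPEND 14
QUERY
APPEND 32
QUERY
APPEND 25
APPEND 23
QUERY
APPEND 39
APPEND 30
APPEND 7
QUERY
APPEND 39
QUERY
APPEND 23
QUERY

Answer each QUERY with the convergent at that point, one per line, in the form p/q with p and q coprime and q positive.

14/1
449/32
258946/18455
2135050685/152164391
83570539651/5956046084
1924257462658/137141224323

APPEND 14: p_0 = 14·1 + 0 = 14, q_0 = 14·0 + 1 = 1 → 14/1
APPEND 32: p_1 = 32·14 + 1 = 449, q_1 = 32·1 + 0 = 32 → 449/32
APPEND 25: p_2 = 25·449 + 14 = 11239, q_2 = 25·32 + 1 = 801 → 11239/801
APPEND 23: p_3 = 23·11239 + 449 = 258946, q_3 = 23·801 + 32 = 18455 → 258946/18455
APPEND 39: p_4 = 39·258946 + 11239 = 10110133, q_4 = 39·18455 + 801 = 720546 → 10110133/720546
APPEND 30: p_5 = 30·10110133 + 258946 = 303562936, q_5 = 30·720546 + 18455 = 21634835 → 303562936/21634835
APPEND 7: p_6 = 7·303562936 + 10110133 = 2135050685, q_6 = 7·21634835 + 720546 = 152164391 → 2135050685/152164391
APPEND 39: p_7 = 39·2135050685 + 303562936 = 83570539651, q_7 = 39·152164391 + 21634835 = 5956046084 → 83570539651/5956046084
APPEND 23: p_8 = 23·83570539651 + 2135050685 = 1924257462658, q_8 = 23·5956046084 + 152164391 = 137141224323 → 1924257462658/137141224323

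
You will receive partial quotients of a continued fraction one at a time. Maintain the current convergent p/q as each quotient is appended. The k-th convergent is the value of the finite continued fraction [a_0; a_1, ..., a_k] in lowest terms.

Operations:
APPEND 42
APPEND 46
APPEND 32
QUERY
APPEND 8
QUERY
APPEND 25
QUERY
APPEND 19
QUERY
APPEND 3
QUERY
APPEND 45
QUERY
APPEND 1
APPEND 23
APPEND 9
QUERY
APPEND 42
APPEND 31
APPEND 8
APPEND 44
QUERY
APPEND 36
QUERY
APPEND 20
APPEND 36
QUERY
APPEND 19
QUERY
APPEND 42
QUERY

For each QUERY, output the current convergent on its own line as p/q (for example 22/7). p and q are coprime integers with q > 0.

61898/1473
497117/11830
12489823/297223
237803754/5659067
725901085/17274424
32903352579/783008147
7291014935323/173505848091
3375901389401640598/80337050305845797
121608958568442677945/2893954501403881818
87801591577865629859873/2089433329323209239470
1670665795052205222537085/39757192684219359032087
70255764983770484976417443/1671891526066536288587124

APPEND 42: p_0 = 42·1 + 0 = 42, q_0 = 42·0 + 1 = 1 → 42/1
APPEND 46: p_1 = 46·42 + 1 = 1933, q_1 = 46·1 + 0 = 46 → 1933/46
APPEND 32: p_2 = 32·1933 + 42 = 61898, q_2 = 32·46 + 1 = 1473 → 61898/1473
APPEND 8: p_3 = 8·61898 + 1933 = 497117, q_3 = 8·1473 + 46 = 11830 → 497117/11830
APPEND 25: p_4 = 25·497117 + 61898 = 12489823, q_4 = 25·11830 + 1473 = 297223 → 12489823/297223
APPEND 19: p_5 = 19·12489823 + 497117 = 237803754, q_5 = 19·297223 + 11830 = 5659067 → 237803754/5659067
APPEND 3: p_6 = 3·237803754 + 12489823 = 725901085, q_6 = 3·5659067 + 297223 = 17274424 → 725901085/17274424
APPEND 45: p_7 = 45·725901085 + 237803754 = 32903352579, q_7 = 45·17274424 + 5659067 = 783008147 → 32903352579/783008147
APPEND 1: p_8 = 1·32903352579 + 725901085 = 33629253664, q_8 = 1·783008147 + 17274424 = 800282571 → 33629253664/800282571
APPEND 23: p_9 = 23·33629253664 + 32903352579 = 806376186851, q_9 = 23·800282571 + 783008147 = 19189507280 → 806376186851/19189507280
APPEND 9: p_10 = 9·806376186851 + 33629253664 = 7291014935323, q_10 = 9·19189507280 + 800282571 = 173505848091 → 7291014935323/173505848091
APPEND 42: p_11 = 42·7291014935323 + 806376186851 = 307029003470417, q_11 = 42·173505848091 + 19189507280 = 7306435127102 → 307029003470417/7306435127102
APPEND 31: p_12 = 31·307029003470417 + 7291014935323 = 9525190122518250, q_12 = 31·7306435127102 + 173505848091 = 226672994788253 → 9525190122518250/226672994788253
APPEND 8: p_13 = 8·9525190122518250 + 307029003470417 = 76508549983616417, q_13 = 8·226672994788253 + 7306435127102 = 1820690393433126 → 76508549983616417/1820690393433126
APPEND 44: p_14 = 44·76508549983616417 + 9525190122518250 = 3375901389401640598, q_14 = 44·1820690393433126 + 226672994788253 = 80337050305845797 → 3375901389401640598/80337050305845797
APPEND 36: p_15 = 36·3375901389401640598 + 76508549983616417 = 121608958568442677945, q_15 = 36·80337050305845797 + 1820690393433126 = 2893954501403881818 → 121608958568442677945/2893954501403881818
APPEND 20: p_16 = 20·121608958568442677945 + 3375901389401640598 = 2435555072758255199498, q_16 = 20·2893954501403881818 + 80337050305845797 = 57959427078383482157 → 2435555072758255199498/57959427078383482157
APPEND 36: p_17 = 36·2435555072758255199498 + 121608958568442677945 = 87801591577865629859873, q_17 = 36·57959427078383482157 + 2893954501403881818 = 2089433329323209239470 → 87801591577865629859873/2089433329323209239470
APPEND 19: p_18 = 19·87801591577865629859873 + 2435555072758255199498 = 1670665795052205222537085, q_18 = 19·2089433329323209239470 + 57959427078383482157 = 39757192684219359032087 → 1670665795052205222537085/39757192684219359032087
APPEND 42: p_19 = 42·1670665795052205222537085 + 87801591577865629859873 = 70255764983770484976417443, q_19 = 42·39757192684219359032087 + 2089433329323209239470 = 1671891526066536288587124 → 70255764983770484976417443/1671891526066536288587124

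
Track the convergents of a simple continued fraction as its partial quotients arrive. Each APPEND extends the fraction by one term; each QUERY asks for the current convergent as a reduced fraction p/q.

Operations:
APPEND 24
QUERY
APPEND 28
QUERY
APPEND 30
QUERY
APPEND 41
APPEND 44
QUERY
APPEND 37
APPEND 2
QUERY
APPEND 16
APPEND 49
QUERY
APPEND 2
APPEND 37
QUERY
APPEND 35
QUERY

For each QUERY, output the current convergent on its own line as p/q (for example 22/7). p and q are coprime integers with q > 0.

APPEND 24: p_0 = 24·1 + 0 = 24, q_0 = 24·0 + 1 = 1 → 24/1
APPEND 28: p_1 = 28·24 + 1 = 673, q_1 = 28·1 + 0 = 28 → 673/28
APPEND 30: p_2 = 30·673 + 24 = 20214, q_2 = 30·28 + 1 = 841 → 20214/841
APPEND 41: p_3 = 41·20214 + 673 = 829447, q_3 = 41·841 + 28 = 34509 → 829447/34509
APPEND 44: p_4 = 44·829447 + 20214 = 36515882, q_4 = 44·34509 + 841 = 1519237 → 36515882/1519237
APPEND 37: p_5 = 37·36515882 + 829447 = 1351917081, q_5 = 37·1519237 + 34509 = 56246278 → 1351917081/56246278
APPEND 2: p_6 = 2·1351917081 + 36515882 = 2740350044, q_6 = 2·56246278 + 1519237 = 114011793 → 2740350044/114011793
APPEND 16: p_7 = 16·2740350044 + 1351917081 = 45197517785, q_7 = 16·114011793 + 56246278 = 1880434966 → 45197517785/1880434966
APPEND 49: p_8 = 49·45197517785 + 2740350044 = 2217418721509, q_8 = 49·1880434966 + 114011793 = 92255325127 → 2217418721509/92255325127
APPEND 2: p_9 = 2·2217418721509 + 45197517785 = 4480034960803, q_9 = 2·92255325127 + 1880434966 = 186391085220 → 4480034960803/186391085220
APPEND 37: p_10 = 37·4480034960803 + 2217418721509 = 167978712271220, q_10 = 37·186391085220 + 92255325127 = 6988725478267 → 167978712271220/6988725478267
APPEND 35: p_11 = 35·167978712271220 + 4480034960803 = 5883734964453503, q_11 = 35·6988725478267 + 186391085220 = 244791782824565 → 5883734964453503/244791782824565

24/1
673/28
20214/841
36515882/1519237
2740350044/114011793
2217418721509/92255325127
167978712271220/6988725478267
5883734964453503/244791782824565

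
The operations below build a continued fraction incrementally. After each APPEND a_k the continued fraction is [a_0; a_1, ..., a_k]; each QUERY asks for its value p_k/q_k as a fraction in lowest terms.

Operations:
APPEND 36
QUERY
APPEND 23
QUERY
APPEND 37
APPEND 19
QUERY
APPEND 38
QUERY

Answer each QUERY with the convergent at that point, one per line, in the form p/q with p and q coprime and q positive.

36/1
829/23
584300/16211
22234109/616870

APPEND 36: p_0 = 36·1 + 0 = 36, q_0 = 36·0 + 1 = 1 → 36/1
APPEND 23: p_1 = 23·36 + 1 = 829, q_1 = 23·1 + 0 = 23 → 829/23
APPEND 37: p_2 = 37·829 + 36 = 30709, q_2 = 37·23 + 1 = 852 → 30709/852
APPEND 19: p_3 = 19·30709 + 829 = 584300, q_3 = 19·852 + 23 = 16211 → 584300/16211
APPEND 38: p_4 = 38·584300 + 30709 = 22234109, q_4 = 38·16211 + 852 = 616870 → 22234109/616870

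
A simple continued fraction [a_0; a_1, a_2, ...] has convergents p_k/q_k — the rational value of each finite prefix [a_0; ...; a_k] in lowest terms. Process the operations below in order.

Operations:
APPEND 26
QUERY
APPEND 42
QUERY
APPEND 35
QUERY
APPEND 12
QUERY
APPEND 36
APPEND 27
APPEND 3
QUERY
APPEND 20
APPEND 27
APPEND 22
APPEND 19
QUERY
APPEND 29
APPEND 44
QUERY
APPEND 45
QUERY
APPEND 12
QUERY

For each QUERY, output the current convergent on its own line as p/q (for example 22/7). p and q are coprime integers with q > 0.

26/1
1093/42
38281/1471
460465/17694
1363813117/52406392
314754858807527/12094887715156
402669123965088195/15473114090023088
18129254995908656972/696641520851091413
217953729074868971859/8375171364303120044

APPEND 26: p_0 = 26·1 + 0 = 26, q_0 = 26·0 + 1 = 1 → 26/1
APPEND 42: p_1 = 42·26 + 1 = 1093, q_1 = 42·1 + 0 = 42 → 1093/42
APPEND 35: p_2 = 35·1093 + 26 = 38281, q_2 = 35·42 + 1 = 1471 → 38281/1471
APPEND 12: p_3 = 12·38281 + 1093 = 460465, q_3 = 12·1471 + 42 = 17694 → 460465/17694
APPEND 36: p_4 = 36·460465 + 38281 = 16615021, q_4 = 36·17694 + 1471 = 638455 → 16615021/638455
APPEND 27: p_5 = 27·16615021 + 460465 = 449066032, q_5 = 27·638455 + 17694 = 17255979 → 449066032/17255979
APPEND 3: p_6 = 3·449066032 + 16615021 = 1363813117, q_6 = 3·17255979 + 638455 = 52406392 → 1363813117/52406392
APPEND 20: p_7 = 20·1363813117 + 449066032 = 27725328372, q_7 = 20·52406392 + 17255979 = 1065383819 → 27725328372/1065383819
APPEND 27: p_8 = 27·27725328372 + 1363813117 = 749947679161, q_8 = 27·1065383819 + 52406392 = 28817769505 → 749947679161/28817769505
APPEND 22: p_9 = 22·749947679161 + 27725328372 = 16526574269914, q_9 = 22·28817769505 + 1065383819 = 635056312929 → 16526574269914/635056312929
APPEND 19: p_10 = 19·16526574269914 + 749947679161 = 314754858807527, q_10 = 19·635056312929 + 28817769505 = 12094887715156 → 314754858807527/12094887715156
APPEND 29: p_11 = 29·314754858807527 + 16526574269914 = 9144417479688197, q_11 = 29·12094887715156 + 635056312929 = 351386800052453 → 9144417479688197/351386800052453
APPEND 44: p_12 = 44·9144417479688197 + 314754858807527 = 402669123965088195, q_12 = 44·351386800052453 + 12094887715156 = 15473114090023088 → 402669123965088195/15473114090023088
APPEND 45: p_13 = 45·402669123965088195 + 9144417479688197 = 18129254995908656972, q_13 = 45·15473114090023088 + 351386800052453 = 696641520851091413 → 18129254995908656972/696641520851091413
APPEND 12: p_14 = 12·18129254995908656972 + 402669123965088195 = 217953729074868971859, q_14 = 12·696641520851091413 + 15473114090023088 = 8375171364303120044 → 217953729074868971859/8375171364303120044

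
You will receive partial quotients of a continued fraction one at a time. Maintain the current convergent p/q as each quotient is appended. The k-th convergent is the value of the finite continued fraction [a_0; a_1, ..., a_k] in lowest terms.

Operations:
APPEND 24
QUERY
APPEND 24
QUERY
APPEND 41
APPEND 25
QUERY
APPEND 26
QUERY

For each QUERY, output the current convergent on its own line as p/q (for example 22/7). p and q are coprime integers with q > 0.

24/1
577/24
592602/24649
15431333/641859

APPEND 24: p_0 = 24·1 + 0 = 24, q_0 = 24·0 + 1 = 1 → 24/1
APPEND 24: p_1 = 24·24 + 1 = 577, q_1 = 24·1 + 0 = 24 → 577/24
APPEND 41: p_2 = 41·577 + 24 = 23681, q_2 = 41·24 + 1 = 985 → 23681/985
APPEND 25: p_3 = 25·23681 + 577 = 592602, q_3 = 25·985 + 24 = 24649 → 592602/24649
APPEND 26: p_4 = 26·592602 + 23681 = 15431333, q_4 = 26·24649 + 985 = 641859 → 15431333/641859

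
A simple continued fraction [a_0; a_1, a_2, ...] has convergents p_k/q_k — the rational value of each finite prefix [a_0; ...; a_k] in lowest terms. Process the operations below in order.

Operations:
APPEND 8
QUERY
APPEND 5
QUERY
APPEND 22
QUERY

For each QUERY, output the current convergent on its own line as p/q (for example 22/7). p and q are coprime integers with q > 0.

APPEND 8: p_0 = 8·1 + 0 = 8, q_0 = 8·0 + 1 = 1 → 8/1
APPEND 5: p_1 = 5·8 + 1 = 41, q_1 = 5·1 + 0 = 5 → 41/5
APPEND 22: p_2 = 22·41 + 8 = 910, q_2 = 22·5 + 1 = 111 → 910/111

8/1
41/5
910/111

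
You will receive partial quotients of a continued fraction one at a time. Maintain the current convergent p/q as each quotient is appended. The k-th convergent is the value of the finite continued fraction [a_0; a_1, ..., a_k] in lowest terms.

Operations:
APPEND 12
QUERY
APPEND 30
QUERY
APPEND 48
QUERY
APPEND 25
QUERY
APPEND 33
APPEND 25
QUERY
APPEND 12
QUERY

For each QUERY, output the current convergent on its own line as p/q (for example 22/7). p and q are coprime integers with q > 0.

APPEND 12: p_0 = 12·1 + 0 = 12, q_0 = 12·0 + 1 = 1 → 12/1
APPEND 30: p_1 = 30·12 + 1 = 361, q_1 = 30·1 + 0 = 30 → 361/30
APPEND 48: p_2 = 48·361 + 12 = 17340, q_2 = 48·30 + 1 = 1441 → 17340/1441
APPEND 25: p_3 = 25·17340 + 361 = 433861, q_3 = 25·1441 + 30 = 36055 → 433861/36055
APPEND 33: p_4 = 33·433861 + 17340 = 14334753, q_4 = 33·36055 + 1441 = 1191256 → 14334753/1191256
APPEND 25: p_5 = 25·14334753 + 433861 = 358802686, q_5 = 25·1191256 + 36055 = 29817455 → 358802686/29817455
APPEND 12: p_6 = 12·358802686 + 14334753 = 4319966985, q_6 = 12·29817455 + 1191256 = 359000716 → 4319966985/359000716

12/1
361/30
17340/1441
433861/36055
358802686/29817455
4319966985/359000716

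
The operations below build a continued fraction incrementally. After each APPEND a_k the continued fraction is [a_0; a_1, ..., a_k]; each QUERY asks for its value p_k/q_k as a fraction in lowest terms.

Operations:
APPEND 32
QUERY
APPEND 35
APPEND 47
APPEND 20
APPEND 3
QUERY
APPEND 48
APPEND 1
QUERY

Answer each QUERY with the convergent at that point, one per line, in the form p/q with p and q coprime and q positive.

32/1
3219222/100511
158797379/4957994

APPEND 32: p_0 = 32·1 + 0 = 32, q_0 = 32·0 + 1 = 1 → 32/1
APPEND 35: p_1 = 35·32 + 1 = 1121, q_1 = 35·1 + 0 = 35 → 1121/35
APPEND 47: p_2 = 47·1121 + 32 = 52719, q_2 = 47·35 + 1 = 1646 → 52719/1646
APPEND 20: p_3 = 20·52719 + 1121 = 1055501, q_3 = 20·1646 + 35 = 32955 → 1055501/32955
APPEND 3: p_4 = 3·1055501 + 52719 = 3219222, q_4 = 3·32955 + 1646 = 100511 → 3219222/100511
APPEND 48: p_5 = 48·3219222 + 1055501 = 155578157, q_5 = 48·100511 + 32955 = 4857483 → 155578157/4857483
APPEND 1: p_6 = 1·155578157 + 3219222 = 158797379, q_6 = 1·4857483 + 100511 = 4957994 → 158797379/4957994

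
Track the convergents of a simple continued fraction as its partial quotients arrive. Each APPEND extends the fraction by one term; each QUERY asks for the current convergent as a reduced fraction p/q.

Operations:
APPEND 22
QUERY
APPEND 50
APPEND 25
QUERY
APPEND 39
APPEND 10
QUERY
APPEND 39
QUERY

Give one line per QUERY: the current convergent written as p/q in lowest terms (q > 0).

APPEND 22: p_0 = 22·1 + 0 = 22, q_0 = 22·0 + 1 = 1 → 22/1
APPEND 50: p_1 = 50·22 + 1 = 1101, q_1 = 50·1 + 0 = 50 → 1101/50
APPEND 25: p_2 = 25·1101 + 22 = 27547, q_2 = 25·50 + 1 = 1251 → 27547/1251
APPEND 39: p_3 = 39·27547 + 1101 = 1075434, q_3 = 39·1251 + 50 = 48839 → 1075434/48839
APPEND 10: p_4 = 10·1075434 + 27547 = 10781887, q_4 = 10·48839 + 1251 = 489641 → 10781887/489641
APPEND 39: p_5 = 39·10781887 + 1075434 = 421569027, q_5 = 39·489641 + 48839 = 19144838 → 421569027/19144838

22/1
27547/1251
10781887/489641
421569027/19144838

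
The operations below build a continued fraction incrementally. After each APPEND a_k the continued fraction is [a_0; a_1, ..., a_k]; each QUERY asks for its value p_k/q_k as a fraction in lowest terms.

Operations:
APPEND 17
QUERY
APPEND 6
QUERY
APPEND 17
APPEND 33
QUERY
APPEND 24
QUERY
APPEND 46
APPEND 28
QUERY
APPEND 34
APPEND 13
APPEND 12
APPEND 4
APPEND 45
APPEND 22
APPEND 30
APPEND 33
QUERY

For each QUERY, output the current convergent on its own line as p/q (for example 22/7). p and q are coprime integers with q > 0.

17/1
103/6
58447/3405
1404496/81823
1812031860/105565187
39182418209939762643/2282685750042218519

APPEND 17: p_0 = 17·1 + 0 = 17, q_0 = 17·0 + 1 = 1 → 17/1
APPEND 6: p_1 = 6·17 + 1 = 103, q_1 = 6·1 + 0 = 6 → 103/6
APPEND 17: p_2 = 17·103 + 17 = 1768, q_2 = 17·6 + 1 = 103 → 1768/103
APPEND 33: p_3 = 33·1768 + 103 = 58447, q_3 = 33·103 + 6 = 3405 → 58447/3405
APPEND 24: p_4 = 24·58447 + 1768 = 1404496, q_4 = 24·3405 + 103 = 81823 → 1404496/81823
APPEND 46: p_5 = 46·1404496 + 58447 = 64665263, q_5 = 46·81823 + 3405 = 3767263 → 64665263/3767263
APPEND 28: p_6 = 28·64665263 + 1404496 = 1812031860, q_6 = 28·3767263 + 81823 = 105565187 → 1812031860/105565187
APPEND 34: p_7 = 34·1812031860 + 64665263 = 61673748503, q_7 = 34·105565187 + 3767263 = 3592983621 → 61673748503/3592983621
APPEND 13: p_8 = 13·61673748503 + 1812031860 = 803570762399, q_8 = 13·3592983621 + 105565187 = 46814352260 → 803570762399/46814352260
APPEND 12: p_9 = 12·803570762399 + 61673748503 = 9704522897291, q_9 = 12·46814352260 + 3592983621 = 565365210741 → 9704522897291/565365210741
APPEND 4: p_10 = 4·9704522897291 + 803570762399 = 39621662351563, q_10 = 4·565365210741 + 46814352260 = 2308275195224 → 39621662351563/2308275195224
APPEND 45: p_11 = 45·39621662351563 + 9704522897291 = 1792679328717626, q_11 = 45·2308275195224 + 565365210741 = 104437748995821 → 1792679328717626/104437748995821
APPEND 22: p_12 = 22·1792679328717626 + 39621662351563 = 39478566894139335, q_12 = 22·104437748995821 + 2308275195224 = 2299938753103286 → 39478566894139335/2299938753103286
APPEND 30: p_13 = 30·39478566894139335 + 1792679328717626 = 1186149686152897676, q_13 = 30·2299938753103286 + 104437748995821 = 69102600342094401 → 1186149686152897676/69102600342094401
APPEND 33: p_14 = 33·1186149686152897676 + 39478566894139335 = 39182418209939762643, q_14 = 33·69102600342094401 + 2299938753103286 = 2282685750042218519 → 39182418209939762643/2282685750042218519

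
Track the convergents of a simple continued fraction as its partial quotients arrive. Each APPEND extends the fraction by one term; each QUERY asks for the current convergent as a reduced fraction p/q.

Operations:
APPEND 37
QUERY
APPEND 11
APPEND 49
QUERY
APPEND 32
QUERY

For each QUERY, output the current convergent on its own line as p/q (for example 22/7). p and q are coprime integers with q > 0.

APPEND 37: p_0 = 37·1 + 0 = 37, q_0 = 37·0 + 1 = 1 → 37/1
APPEND 11: p_1 = 11·37 + 1 = 408, q_1 = 11·1 + 0 = 11 → 408/11
APPEND 49: p_2 = 49·408 + 37 = 20029, q_2 = 49·11 + 1 = 540 → 20029/540
APPEND 32: p_3 = 32·20029 + 408 = 641336, q_3 = 32·540 + 11 = 17291 → 641336/17291

37/1
20029/540
641336/17291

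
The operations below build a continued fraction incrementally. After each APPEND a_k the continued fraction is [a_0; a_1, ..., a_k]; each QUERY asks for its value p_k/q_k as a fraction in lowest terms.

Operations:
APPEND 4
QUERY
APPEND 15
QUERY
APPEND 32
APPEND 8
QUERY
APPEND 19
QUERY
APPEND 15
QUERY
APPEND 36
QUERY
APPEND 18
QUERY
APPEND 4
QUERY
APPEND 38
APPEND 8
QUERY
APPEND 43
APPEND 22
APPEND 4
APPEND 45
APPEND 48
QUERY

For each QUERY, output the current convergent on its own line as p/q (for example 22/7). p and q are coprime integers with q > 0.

4/1
61/15
15709/3863
300427/73878
4522114/1112033
163096531/40107066
2940259672/723039221
11924135219/2932263950
3660383319171/900124818518
30558129523370308927/7514549267944647531

APPEND 4: p_0 = 4·1 + 0 = 4, q_0 = 4·0 + 1 = 1 → 4/1
APPEND 15: p_1 = 15·4 + 1 = 61, q_1 = 15·1 + 0 = 15 → 61/15
APPEND 32: p_2 = 32·61 + 4 = 1956, q_2 = 32·15 + 1 = 481 → 1956/481
APPEND 8: p_3 = 8·1956 + 61 = 15709, q_3 = 8·481 + 15 = 3863 → 15709/3863
APPEND 19: p_4 = 19·15709 + 1956 = 300427, q_4 = 19·3863 + 481 = 73878 → 300427/73878
APPEND 15: p_5 = 15·300427 + 15709 = 4522114, q_5 = 15·73878 + 3863 = 1112033 → 4522114/1112033
APPEND 36: p_6 = 36·4522114 + 300427 = 163096531, q_6 = 36·1112033 + 73878 = 40107066 → 163096531/40107066
APPEND 18: p_7 = 18·163096531 + 4522114 = 2940259672, q_7 = 18·40107066 + 1112033 = 723039221 → 2940259672/723039221
APPEND 4: p_8 = 4·2940259672 + 163096531 = 11924135219, q_8 = 4·723039221 + 40107066 = 2932263950 → 11924135219/2932263950
APPEND 38: p_9 = 38·11924135219 + 2940259672 = 456057397994, q_9 = 38·2932263950 + 723039221 = 112149069321 → 456057397994/112149069321
APPEND 8: p_10 = 8·456057397994 + 11924135219 = 3660383319171, q_10 = 8·112149069321 + 2932263950 = 900124818518 → 3660383319171/900124818518
APPEND 43: p_11 = 43·3660383319171 + 456057397994 = 157852540122347, q_11 = 43·900124818518 + 112149069321 = 38817516265595 → 157852540122347/38817516265595
APPEND 22: p_12 = 22·157852540122347 + 3660383319171 = 3476416266010805, q_12 = 22·38817516265595 + 900124818518 = 854885482661608 → 3476416266010805/854885482661608
APPEND 4: p_13 = 4·3476416266010805 + 157852540122347 = 14063517604165567, q_13 = 4·854885482661608 + 38817516265595 = 3458359446912027 → 14063517604165567/3458359446912027
APPEND 45: p_14 = 45·14063517604165567 + 3476416266010805 = 636334708453461320, q_14 = 45·3458359446912027 + 854885482661608 = 156481060593702823 → 636334708453461320/156481060593702823
APPEND 48: p_15 = 48·636334708453461320 + 14063517604165567 = 30558129523370308927, q_15 = 48·156481060593702823 + 3458359446912027 = 7514549267944647531 → 30558129523370308927/7514549267944647531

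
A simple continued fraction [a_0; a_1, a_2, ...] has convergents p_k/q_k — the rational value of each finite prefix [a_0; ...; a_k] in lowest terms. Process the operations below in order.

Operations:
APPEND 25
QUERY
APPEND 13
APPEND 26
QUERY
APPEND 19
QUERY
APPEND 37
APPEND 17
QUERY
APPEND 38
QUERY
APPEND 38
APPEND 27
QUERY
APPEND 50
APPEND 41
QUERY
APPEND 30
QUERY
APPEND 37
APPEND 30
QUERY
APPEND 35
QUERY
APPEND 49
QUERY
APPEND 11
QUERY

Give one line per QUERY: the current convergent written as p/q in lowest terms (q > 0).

APPEND 25: p_0 = 25·1 + 0 = 25, q_0 = 25·0 + 1 = 1 → 25/1
APPEND 13: p_1 = 13·25 + 1 = 326, q_1 = 13·1 + 0 = 13 → 326/13
APPEND 26: p_2 = 26·326 + 25 = 8501, q_2 = 26·13 + 1 = 339 → 8501/339
APPEND 19: p_3 = 19·8501 + 326 = 161845, q_3 = 19·339 + 13 = 6454 → 161845/6454
APPEND 37: p_4 = 37·161845 + 8501 = 5996766, q_4 = 37·6454 + 339 = 239137 → 5996766/239137
APPEND 17: p_5 = 17·5996766 + 161845 = 102106867, q_5 = 17·239137 + 6454 = 4071783 → 102106867/4071783
APPEND 38: p_6 = 38·102106867 + 5996766 = 3886057712, q_6 = 38·4071783 + 239137 = 154966891 → 3886057712/154966891
APPEND 38: p_7 = 38·3886057712 + 102106867 = 147772299923, q_7 = 38·154966891 + 4071783 = 5892813641 → 147772299923/5892813641
APPEND 27: p_8 = 27·147772299923 + 3886057712 = 3993738155633, q_8 = 27·5892813641 + 154966891 = 159260935198 → 3993738155633/159260935198
APPEND 50: p_9 = 50·3993738155633 + 147772299923 = 199834680081573, q_9 = 50·159260935198 + 5892813641 = 7968939573541 → 199834680081573/7968939573541
APPEND 41: p_10 = 41·199834680081573 + 3993738155633 = 8197215621500126, q_10 = 41·7968939573541 + 159260935198 = 326885783450379 → 8197215621500126/326885783450379
APPEND 30: p_11 = 30·8197215621500126 + 199834680081573 = 246116303325085353, q_11 = 30·326885783450379 + 7968939573541 = 9814542443084911 → 246116303325085353/9814542443084911
APPEND 37: p_12 = 37·246116303325085353 + 8197215621500126 = 9114500438649658187, q_12 = 37·9814542443084911 + 326885783450379 = 363464956177592086 → 9114500438649658187/363464956177592086
APPEND 30: p_13 = 30·9114500438649658187 + 246116303325085353 = 273681129462814830963, q_13 = 30·363464956177592086 + 9814542443084911 = 10913763227770847491 → 273681129462814830963/10913763227770847491
APPEND 35: p_14 = 35·273681129462814830963 + 9114500438649658187 = 9587954031637168741892, q_14 = 35·10913763227770847491 + 363464956177592086 = 382345177928157254271 → 9587954031637168741892/382345177928157254271
APPEND 49: p_15 = 49·9587954031637168741892 + 273681129462814830963 = 470083428679684083183671, q_15 = 49·382345177928157254271 + 10913763227770847491 = 18745827481707476306770 → 470083428679684083183671/18745827481707476306770
APPEND 11: p_16 = 11·470083428679684083183671 + 9587954031637168741892 = 5180505669508162083762273, q_16 = 11·18745827481707476306770 + 382345177928157254271 = 206586447476710396628741 → 5180505669508162083762273/206586447476710396628741

25/1
8501/339
161845/6454
102106867/4071783
3886057712/154966891
3993738155633/159260935198
8197215621500126/326885783450379
246116303325085353/9814542443084911
273681129462814830963/10913763227770847491
9587954031637168741892/382345177928157254271
470083428679684083183671/18745827481707476306770
5180505669508162083762273/206586447476710396628741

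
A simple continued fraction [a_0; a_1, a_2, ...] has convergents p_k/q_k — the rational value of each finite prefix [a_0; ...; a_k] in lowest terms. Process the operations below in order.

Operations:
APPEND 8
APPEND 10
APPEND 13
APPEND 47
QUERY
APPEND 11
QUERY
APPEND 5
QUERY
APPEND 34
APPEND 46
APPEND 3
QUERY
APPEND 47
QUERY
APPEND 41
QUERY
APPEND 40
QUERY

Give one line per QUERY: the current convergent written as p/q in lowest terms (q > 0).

49948/6167
550489/67968
2802393/346007
13329034468/1645714655
630875687535/77893216268
25879232223403/3195267581643
1035800164623655/127888596481988

APPEND 8: p_0 = 8·1 + 0 = 8, q_0 = 8·0 + 1 = 1 → 8/1
APPEND 10: p_1 = 10·8 + 1 = 81, q_1 = 10·1 + 0 = 10 → 81/10
APPEND 13: p_2 = 13·81 + 8 = 1061, q_2 = 13·10 + 1 = 131 → 1061/131
APPEND 47: p_3 = 47·1061 + 81 = 49948, q_3 = 47·131 + 10 = 6167 → 49948/6167
APPEND 11: p_4 = 11·49948 + 1061 = 550489, q_4 = 11·6167 + 131 = 67968 → 550489/67968
APPEND 5: p_5 = 5·550489 + 49948 = 2802393, q_5 = 5·67968 + 6167 = 346007 → 2802393/346007
APPEND 34: p_6 = 34·2802393 + 550489 = 95831851, q_6 = 34·346007 + 67968 = 11832206 → 95831851/11832206
APPEND 46: p_7 = 46·95831851 + 2802393 = 4411067539, q_7 = 46·11832206 + 346007 = 544627483 → 4411067539/544627483
APPEND 3: p_8 = 3·4411067539 + 95831851 = 13329034468, q_8 = 3·544627483 + 11832206 = 1645714655 → 13329034468/1645714655
APPEND 47: p_9 = 47·13329034468 + 4411067539 = 630875687535, q_9 = 47·1645714655 + 544627483 = 77893216268 → 630875687535/77893216268
APPEND 41: p_10 = 41·630875687535 + 13329034468 = 25879232223403, q_10 = 41·77893216268 + 1645714655 = 3195267581643 → 25879232223403/3195267581643
APPEND 40: p_11 = 40·25879232223403 + 630875687535 = 1035800164623655, q_11 = 40·3195267581643 + 77893216268 = 127888596481988 → 1035800164623655/127888596481988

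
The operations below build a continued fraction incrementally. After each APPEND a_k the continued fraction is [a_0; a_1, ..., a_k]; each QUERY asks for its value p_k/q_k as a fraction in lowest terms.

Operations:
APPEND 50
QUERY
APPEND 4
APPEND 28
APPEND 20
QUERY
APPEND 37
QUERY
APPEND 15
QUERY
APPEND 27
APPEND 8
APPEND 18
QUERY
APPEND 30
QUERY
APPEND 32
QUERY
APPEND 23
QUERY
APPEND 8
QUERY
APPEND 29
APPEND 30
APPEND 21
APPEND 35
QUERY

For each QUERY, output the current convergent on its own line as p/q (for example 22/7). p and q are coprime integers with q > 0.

APPEND 50: p_0 = 50·1 + 0 = 50, q_0 = 50·0 + 1 = 1 → 50/1
APPEND 4: p_1 = 4·50 + 1 = 201, q_1 = 4·1 + 0 = 4 → 201/4
APPEND 28: p_2 = 28·201 + 50 = 5678, q_2 = 28·4 + 1 = 113 → 5678/113
APPEND 20: p_3 = 20·5678 + 201 = 113761, q_3 = 20·113 + 4 = 2264 → 113761/2264
APPEND 37: p_4 = 37·113761 + 5678 = 4214835, q_4 = 37·2264 + 113 = 83881 → 4214835/83881
APPEND 15: p_5 = 15·4214835 + 113761 = 63336286, q_5 = 15·83881 + 2264 = 1260479 → 63336286/1260479
APPEND 27: p_6 = 27·63336286 + 4214835 = 1714294557, q_6 = 27·1260479 + 83881 = 34116814 → 1714294557/34116814
APPEND 8: p_7 = 8·1714294557 + 63336286 = 13777692742, q_7 = 8·34116814 + 1260479 = 274194991 → 13777692742/274194991
APPEND 18: p_8 = 18·13777692742 + 1714294557 = 249712763913, q_8 = 18·274194991 + 34116814 = 4969626652 → 249712763913/4969626652
APPEND 30: p_9 = 30·249712763913 + 13777692742 = 7505160610132, q_9 = 30·4969626652 + 274194991 = 149362994551 → 7505160610132/149362994551
APPEND 32: p_10 = 32·7505160610132 + 249712763913 = 240414852288137, q_10 = 32·149362994551 + 4969626652 = 4784585452284 → 240414852288137/4784585452284
APPEND 23: p_11 = 23·240414852288137 + 7505160610132 = 5537046763237283, q_11 = 23·4784585452284 + 149362994551 = 110194828397083 → 5537046763237283/110194828397083
APPEND 8: p_12 = 8·5537046763237283 + 240414852288137 = 44536788958186401, q_12 = 8·110194828397083 + 4784585452284 = 886343212628948 → 44536788958186401/886343212628948
APPEND 29: p_13 = 29·44536788958186401 + 5537046763237283 = 1297103926550642912, q_13 = 29·886343212628948 + 110194828397083 = 25814147994636575 → 1297103926550642912/25814147994636575
APPEND 30: p_14 = 30·1297103926550642912 + 44536788958186401 = 38957654585477473761, q_14 = 30·25814147994636575 + 886343212628948 = 775310783051726198 → 38957654585477473761/775310783051726198
APPEND 21: p_15 = 21·38957654585477473761 + 1297103926550642912 = 819407850221577591893, q_15 = 21·775310783051726198 + 25814147994636575 = 16307340592080886733 → 819407850221577591893/16307340592080886733
APPEND 35: p_16 = 35·819407850221577591893 + 38957654585477473761 = 28718232412340693190016, q_16 = 35·16307340592080886733 + 775310783051726198 = 571532231505882761853 → 28718232412340693190016/571532231505882761853

50/1
113761/2264
4214835/83881
63336286/1260479
249712763913/4969626652
7505160610132/149362994551
240414852288137/4784585452284
5537046763237283/110194828397083
44536788958186401/886343212628948
28718232412340693190016/571532231505882761853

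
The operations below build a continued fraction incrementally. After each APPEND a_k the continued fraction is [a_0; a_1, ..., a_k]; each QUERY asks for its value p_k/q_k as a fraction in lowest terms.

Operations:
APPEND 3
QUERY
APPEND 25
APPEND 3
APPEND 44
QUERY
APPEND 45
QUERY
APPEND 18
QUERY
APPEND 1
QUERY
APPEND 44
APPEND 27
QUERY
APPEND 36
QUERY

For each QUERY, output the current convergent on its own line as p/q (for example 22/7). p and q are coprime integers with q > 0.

APPEND 3: p_0 = 3·1 + 0 = 3, q_0 = 3·0 + 1 = 1 → 3/1
APPEND 25: p_1 = 25·3 + 1 = 76, q_1 = 25·1 + 0 = 25 → 76/25
APPEND 3: p_2 = 3·76 + 3 = 231, q_2 = 3·25 + 1 = 76 → 231/76
APPEND 44: p_3 = 44·231 + 76 = 10240, q_3 = 44·76 + 25 = 3369 → 10240/3369
APPEND 45: p_4 = 45·10240 + 231 = 461031, q_4 = 45·3369 + 76 = 151681 → 461031/151681
APPEND 18: p_5 = 18·461031 + 10240 = 8308798, q_5 = 18·151681 + 3369 = 2733627 → 8308798/2733627
APPEND 1: p_6 = 1·8308798 + 461031 = 8769829, q_6 = 1·2733627 + 151681 = 2885308 → 8769829/2885308
APPEND 44: p_7 = 44·8769829 + 8308798 = 394181274, q_7 = 44·2885308 + 2733627 = 129687179 → 394181274/129687179
APPEND 27: p_8 = 27·394181274 + 8769829 = 10651664227, q_8 = 27·129687179 + 2885308 = 3504439141 → 10651664227/3504439141
APPEND 36: p_9 = 36·10651664227 + 394181274 = 383854093446, q_9 = 36·3504439141 + 129687179 = 126289496255 → 383854093446/126289496255

3/1
10240/3369
461031/151681
8308798/2733627
8769829/2885308
10651664227/3504439141
383854093446/126289496255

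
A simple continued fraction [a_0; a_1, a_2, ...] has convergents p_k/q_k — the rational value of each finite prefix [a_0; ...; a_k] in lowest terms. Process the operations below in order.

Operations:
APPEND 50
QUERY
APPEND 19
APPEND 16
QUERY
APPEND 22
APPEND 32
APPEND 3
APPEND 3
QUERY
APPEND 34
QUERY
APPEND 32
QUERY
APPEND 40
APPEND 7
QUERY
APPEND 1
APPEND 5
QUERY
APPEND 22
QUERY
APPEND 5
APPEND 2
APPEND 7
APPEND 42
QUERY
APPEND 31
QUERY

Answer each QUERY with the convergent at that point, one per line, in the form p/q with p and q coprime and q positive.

50/1
15266/305
108940029/2176517
3736676675/74655206
119682593629/2391143109
33656965546474/672433800071
225896995388019/4513204698256
5008181904504727/100058657541269
17446035381149059793/348555007174382187
541241156186721061482/10813477730394705695

APPEND 50: p_0 = 50·1 + 0 = 50, q_0 = 50·0 + 1 = 1 → 50/1
APPEND 19: p_1 = 19·50 + 1 = 951, q_1 = 19·1 + 0 = 19 → 951/19
APPEND 16: p_2 = 16·951 + 50 = 15266, q_2 = 16·19 + 1 = 305 → 15266/305
APPEND 22: p_3 = 22·15266 + 951 = 336803, q_3 = 22·305 + 19 = 6729 → 336803/6729
APPEND 32: p_4 = 32·336803 + 15266 = 10792962, q_4 = 32·6729 + 305 = 215633 → 10792962/215633
APPEND 3: p_5 = 3·10792962 + 336803 = 32715689, q_5 = 3·215633 + 6729 = 653628 → 32715689/653628
APPEND 3: p_6 = 3·32715689 + 10792962 = 108940029, q_6 = 3·653628 + 215633 = 2176517 → 108940029/2176517
APPEND 34: p_7 = 34·108940029 + 32715689 = 3736676675, q_7 = 34·2176517 + 653628 = 74655206 → 3736676675/74655206
APPEND 32: p_8 = 32·3736676675 + 108940029 = 119682593629, q_8 = 32·74655206 + 2176517 = 2391143109 → 119682593629/2391143109
APPEND 40: p_9 = 40·119682593629 + 3736676675 = 4791040421835, q_9 = 40·2391143109 + 74655206 = 95720379566 → 4791040421835/95720379566
APPEND 7: p_10 = 7·4791040421835 + 119682593629 = 33656965546474, q_10 = 7·95720379566 + 2391143109 = 672433800071 → 33656965546474/672433800071
APPEND 1: p_11 = 1·33656965546474 + 4791040421835 = 38448005968309, q_11 = 1·672433800071 + 95720379566 = 768154179637 → 38448005968309/768154179637
APPEND 5: p_12 = 5·38448005968309 + 33656965546474 = 225896995388019, q_12 = 5·768154179637 + 672433800071 = 4513204698256 → 225896995388019/4513204698256
APPEND 22: p_13 = 22·225896995388019 + 38448005968309 = 5008181904504727, q_13 = 22·4513204698256 + 768154179637 = 100058657541269 → 5008181904504727/100058657541269
APPEND 5: p_14 = 5·5008181904504727 + 225896995388019 = 25266806517911654, q_14 = 5·100058657541269 + 4513204698256 = 504806492404601 → 25266806517911654/504806492404601
APPEND 2: p_15 = 2·25266806517911654 + 5008181904504727 = 55541794940328035, q_15 = 2·504806492404601 + 100058657541269 = 1109671642350471 → 55541794940328035/1109671642350471
APPEND 7: p_16 = 7·55541794940328035 + 25266806517911654 = 414059371100207899, q_16 = 7·1109671642350471 + 504806492404601 = 8272507988857898 → 414059371100207899/8272507988857898
APPEND 42: p_17 = 42·414059371100207899 + 55541794940328035 = 17446035381149059793, q_17 = 42·8272507988857898 + 1109671642350471 = 348555007174382187 → 17446035381149059793/348555007174382187
APPEND 31: p_18 = 31·17446035381149059793 + 414059371100207899 = 541241156186721061482, q_18 = 31·348555007174382187 + 8272507988857898 = 10813477730394705695 → 541241156186721061482/10813477730394705695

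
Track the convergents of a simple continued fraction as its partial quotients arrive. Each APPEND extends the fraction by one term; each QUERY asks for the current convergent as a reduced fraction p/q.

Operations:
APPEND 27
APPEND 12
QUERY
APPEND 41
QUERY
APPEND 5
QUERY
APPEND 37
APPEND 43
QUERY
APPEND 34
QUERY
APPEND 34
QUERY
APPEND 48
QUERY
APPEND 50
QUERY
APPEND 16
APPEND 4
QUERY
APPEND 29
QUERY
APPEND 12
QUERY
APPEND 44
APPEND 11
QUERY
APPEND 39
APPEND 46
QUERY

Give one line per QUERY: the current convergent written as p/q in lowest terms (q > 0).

APPEND 27: p_0 = 27·1 + 0 = 27, q_0 = 27·0 + 1 = 1 → 27/1
APPEND 12: p_1 = 12·27 + 1 = 325, q_1 = 12·1 + 0 = 12 → 325/12
APPEND 41: p_2 = 41·325 + 27 = 13352, q_2 = 41·12 + 1 = 493 → 13352/493
APPEND 5: p_3 = 5·13352 + 325 = 67085, q_3 = 5·493 + 12 = 2477 → 67085/2477
APPEND 37: p_4 = 37·67085 + 13352 = 2495497, q_4 = 37·2477 + 493 = 92142 → 2495497/92142
APPEND 43: p_5 = 43·2495497 + 67085 = 107373456, q_5 = 43·92142 + 2477 = 3964583 → 107373456/3964583
APPEND 34: p_6 = 34·107373456 + 2495497 = 3653193001, q_6 = 34·3964583 + 92142 = 134887964 → 3653193001/134887964
APPEND 34: p_7 = 34·3653193001 + 107373456 = 124315935490, q_7 = 34·134887964 + 3964583 = 4590155359 → 124315935490/4590155359
APPEND 48: p_8 = 48·124315935490 + 3653193001 = 5970818096521, q_8 = 48·4590155359 + 134887964 = 220462345196 → 5970818096521/220462345196
APPEND 50: p_9 = 50·5970818096521 + 124315935490 = 298665220761540, q_9 = 50·220462345196 + 4590155359 = 11027707415159 → 298665220761540/11027707415159
APPEND 16: p_10 = 16·298665220761540 + 5970818096521 = 4784614350281161, q_10 = 16·11027707415159 + 220462345196 = 176663780987740 → 4784614350281161/176663780987740
APPEND 4: p_11 = 4·4784614350281161 + 298665220761540 = 19437122621886184, q_11 = 4·176663780987740 + 11027707415159 = 717682831366119 → 19437122621886184/717682831366119
APPEND 29: p_12 = 29·19437122621886184 + 4784614350281161 = 568461170384980497, q_12 = 29·717682831366119 + 176663780987740 = 20989465890605191 → 568461170384980497/20989465890605191
APPEND 12: p_13 = 12·568461170384980497 + 19437122621886184 = 6840971167241652148, q_13 = 12·20989465890605191 + 717682831366119 = 252591273518628411 → 6840971167241652148/252591273518628411
APPEND 44: p_14 = 44·6840971167241652148 + 568461170384980497 = 301571192529017675009, q_14 = 44·252591273518628411 + 20989465890605191 = 11135005500710255275 → 301571192529017675009/11135005500710255275
APPEND 11: p_15 = 11·301571192529017675009 + 6840971167241652148 = 3324124088986436077247, q_15 = 11·11135005500710255275 + 252591273518628411 = 122737651781331436436 → 3324124088986436077247/122737651781331436436
APPEND 39: p_16 = 39·3324124088986436077247 + 301571192529017675009 = 129942410663000024687642, q_16 = 39·122737651781331436436 + 11135005500710255275 = 4797903424972636276279 → 129942410663000024687642/4797903424972636276279
APPEND 46: p_17 = 46·129942410663000024687642 + 3324124088986436077247 = 5980675014586987571708779, q_17 = 46·4797903424972636276279 + 122737651781331436436 = 220826295200522600145270 → 5980675014586987571708779/220826295200522600145270

325/12
13352/493
67085/2477
107373456/3964583
3653193001/134887964
124315935490/4590155359
5970818096521/220462345196
298665220761540/11027707415159
19437122621886184/717682831366119
568461170384980497/20989465890605191
6840971167241652148/252591273518628411
3324124088986436077247/122737651781331436436
5980675014586987571708779/220826295200522600145270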